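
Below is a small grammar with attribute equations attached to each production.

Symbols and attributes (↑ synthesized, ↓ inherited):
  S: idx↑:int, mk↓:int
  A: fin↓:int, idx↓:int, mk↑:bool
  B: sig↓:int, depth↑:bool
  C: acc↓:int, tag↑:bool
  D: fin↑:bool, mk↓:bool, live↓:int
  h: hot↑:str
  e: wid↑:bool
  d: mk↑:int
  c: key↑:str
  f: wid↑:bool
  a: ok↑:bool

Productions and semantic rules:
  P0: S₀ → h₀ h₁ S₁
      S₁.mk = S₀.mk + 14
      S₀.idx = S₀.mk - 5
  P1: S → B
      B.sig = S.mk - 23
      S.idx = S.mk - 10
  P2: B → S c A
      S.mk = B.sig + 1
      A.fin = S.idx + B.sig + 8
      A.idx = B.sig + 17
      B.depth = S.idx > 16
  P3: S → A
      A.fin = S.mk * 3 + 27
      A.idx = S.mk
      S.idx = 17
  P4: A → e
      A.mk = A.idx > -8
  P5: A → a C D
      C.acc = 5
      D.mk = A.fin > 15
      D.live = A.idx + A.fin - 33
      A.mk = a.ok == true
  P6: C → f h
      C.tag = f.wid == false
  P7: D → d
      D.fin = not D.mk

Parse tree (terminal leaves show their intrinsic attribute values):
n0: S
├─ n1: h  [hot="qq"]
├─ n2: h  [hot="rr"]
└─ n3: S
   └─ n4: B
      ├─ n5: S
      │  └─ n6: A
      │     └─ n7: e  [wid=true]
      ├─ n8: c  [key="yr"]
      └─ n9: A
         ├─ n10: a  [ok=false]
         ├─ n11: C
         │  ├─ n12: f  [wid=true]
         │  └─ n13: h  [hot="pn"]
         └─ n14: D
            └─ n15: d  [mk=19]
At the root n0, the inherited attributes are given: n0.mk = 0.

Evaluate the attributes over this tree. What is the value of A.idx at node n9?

1. n0.mk = 0  [given at root]
2. n1.hot = "qq"  [terminal]
3. n2.hot = "rr"  [terminal]
4. n3.mk = 14  [S₀.mk + 14]
5. n4.sig = -9  [S.mk - 23]
6. n5.mk = -8  [B.sig + 1]
7. n6.fin = 3  [S.mk * 3 + 27]
8. n6.idx = -8  [S.mk]
9. n7.wid = true  [terminal]
10. n6.mk = false  [A.idx > -8]
11. n5.idx = 17  [17]
12. n8.key = "yr"  [terminal]
13. n9.fin = 16  [S.idx + B.sig + 8]
14. n9.idx = 8  [B.sig + 17]
15. n10.ok = false  [terminal]
16. n11.acc = 5  [5]
17. n12.wid = true  [terminal]
18. n13.hot = "pn"  [terminal]
19. n11.tag = false  [f.wid == false]
20. n14.mk = true  [A.fin > 15]
21. n14.live = -9  [A.idx + A.fin - 33]
22. n15.mk = 19  [terminal]
23. n14.fin = false  [not D.mk]
24. n9.mk = false  [a.ok == true]
25. n4.depth = true  [S.idx > 16]
26. n3.idx = 4  [S.mk - 10]
27. n0.idx = -5  [S₀.mk - 5]

8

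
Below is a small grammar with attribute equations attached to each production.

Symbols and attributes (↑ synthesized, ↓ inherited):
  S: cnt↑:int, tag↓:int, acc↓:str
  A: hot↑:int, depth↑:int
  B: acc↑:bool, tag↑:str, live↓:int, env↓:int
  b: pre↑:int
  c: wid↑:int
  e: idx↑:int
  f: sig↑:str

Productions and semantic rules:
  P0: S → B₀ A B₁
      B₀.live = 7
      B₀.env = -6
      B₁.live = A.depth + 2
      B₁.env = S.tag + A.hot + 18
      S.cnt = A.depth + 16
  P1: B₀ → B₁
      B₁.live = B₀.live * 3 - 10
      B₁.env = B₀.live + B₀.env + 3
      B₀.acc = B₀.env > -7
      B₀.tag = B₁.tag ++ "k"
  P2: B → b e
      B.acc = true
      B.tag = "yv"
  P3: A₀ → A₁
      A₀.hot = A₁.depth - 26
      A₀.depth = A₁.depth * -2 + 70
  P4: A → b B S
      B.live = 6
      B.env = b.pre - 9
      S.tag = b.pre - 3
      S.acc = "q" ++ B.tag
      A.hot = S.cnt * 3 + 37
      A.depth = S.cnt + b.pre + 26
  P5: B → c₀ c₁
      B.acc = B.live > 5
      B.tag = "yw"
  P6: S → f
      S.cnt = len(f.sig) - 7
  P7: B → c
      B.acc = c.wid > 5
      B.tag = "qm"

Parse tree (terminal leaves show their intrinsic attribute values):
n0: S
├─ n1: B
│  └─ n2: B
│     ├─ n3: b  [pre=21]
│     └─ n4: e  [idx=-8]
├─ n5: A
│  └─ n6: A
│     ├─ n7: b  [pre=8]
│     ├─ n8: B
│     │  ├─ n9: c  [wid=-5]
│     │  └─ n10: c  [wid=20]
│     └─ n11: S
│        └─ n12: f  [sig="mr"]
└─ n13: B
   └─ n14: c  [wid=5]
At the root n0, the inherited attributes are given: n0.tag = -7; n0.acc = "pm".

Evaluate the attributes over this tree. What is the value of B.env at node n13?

14

1. n0.tag = -7  [given at root]
2. n0.acc = "pm"  [given at root]
3. n1.live = 7  [7]
4. n1.env = -6  [-6]
5. n2.live = 11  [B₀.live * 3 - 10]
6. n2.env = 4  [B₀.live + B₀.env + 3]
7. n3.pre = 21  [terminal]
8. n4.idx = -8  [terminal]
9. n2.acc = true  [true]
10. n2.tag = "yv"  ["yv"]
11. n1.acc = true  [B₀.env > -7]
12. n1.tag = "yvk"  [B₁.tag ++ "k"]
13. n7.pre = 8  [terminal]
14. n8.live = 6  [6]
15. n8.env = -1  [b.pre - 9]
16. n9.wid = -5  [terminal]
17. n10.wid = 20  [terminal]
18. n8.acc = true  [B.live > 5]
19. n8.tag = "yw"  ["yw"]
20. n11.tag = 5  [b.pre - 3]
21. n11.acc = "qyw"  ["q" ++ B.tag]
22. n12.sig = "mr"  [terminal]
23. n11.cnt = -5  [len(f.sig) - 7]
24. n6.hot = 22  [S.cnt * 3 + 37]
25. n6.depth = 29  [S.cnt + b.pre + 26]
26. n5.hot = 3  [A₁.depth - 26]
27. n5.depth = 12  [A₁.depth * -2 + 70]
28. n13.live = 14  [A.depth + 2]
29. n13.env = 14  [S.tag + A.hot + 18]
30. n14.wid = 5  [terminal]
31. n13.acc = false  [c.wid > 5]
32. n13.tag = "qm"  ["qm"]
33. n0.cnt = 28  [A.depth + 16]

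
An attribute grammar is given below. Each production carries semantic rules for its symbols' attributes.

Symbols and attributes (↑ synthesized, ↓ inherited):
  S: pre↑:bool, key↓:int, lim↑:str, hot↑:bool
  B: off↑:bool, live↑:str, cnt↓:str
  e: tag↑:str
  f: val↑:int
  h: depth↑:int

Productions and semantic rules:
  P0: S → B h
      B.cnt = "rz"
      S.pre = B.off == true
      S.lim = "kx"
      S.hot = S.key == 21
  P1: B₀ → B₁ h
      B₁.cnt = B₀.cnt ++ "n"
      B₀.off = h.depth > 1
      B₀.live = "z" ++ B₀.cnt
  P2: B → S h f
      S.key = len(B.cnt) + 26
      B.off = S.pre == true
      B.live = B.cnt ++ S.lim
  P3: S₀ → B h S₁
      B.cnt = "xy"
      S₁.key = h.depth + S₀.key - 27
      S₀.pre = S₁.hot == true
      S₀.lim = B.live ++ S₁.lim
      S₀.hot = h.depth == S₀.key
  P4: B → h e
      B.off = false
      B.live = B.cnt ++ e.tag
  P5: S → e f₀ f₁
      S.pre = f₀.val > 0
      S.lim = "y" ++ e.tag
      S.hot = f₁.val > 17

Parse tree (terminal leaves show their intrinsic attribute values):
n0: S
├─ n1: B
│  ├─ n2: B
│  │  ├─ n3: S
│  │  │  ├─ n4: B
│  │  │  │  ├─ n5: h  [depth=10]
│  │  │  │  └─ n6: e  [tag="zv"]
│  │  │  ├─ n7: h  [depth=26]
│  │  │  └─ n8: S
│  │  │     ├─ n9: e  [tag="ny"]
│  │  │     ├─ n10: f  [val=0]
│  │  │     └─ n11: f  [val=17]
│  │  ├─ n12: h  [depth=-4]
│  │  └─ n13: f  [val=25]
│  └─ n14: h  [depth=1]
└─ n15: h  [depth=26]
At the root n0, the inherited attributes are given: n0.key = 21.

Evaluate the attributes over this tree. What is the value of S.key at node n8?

28

1. n0.key = 21  [given at root]
2. n1.cnt = "rz"  ["rz"]
3. n2.cnt = "rzn"  [B₀.cnt ++ "n"]
4. n3.key = 29  [len(B.cnt) + 26]
5. n4.cnt = "xy"  ["xy"]
6. n5.depth = 10  [terminal]
7. n6.tag = "zv"  [terminal]
8. n4.off = false  [false]
9. n4.live = "xyzv"  [B.cnt ++ e.tag]
10. n7.depth = 26  [terminal]
11. n8.key = 28  [h.depth + S₀.key - 27]
12. n9.tag = "ny"  [terminal]
13. n10.val = 0  [terminal]
14. n11.val = 17  [terminal]
15. n8.pre = false  [f₀.val > 0]
16. n8.lim = "yny"  ["y" ++ e.tag]
17. n8.hot = false  [f₁.val > 17]
18. n3.pre = false  [S₁.hot == true]
19. n3.lim = "xyzvyny"  [B.live ++ S₁.lim]
20. n3.hot = false  [h.depth == S₀.key]
21. n12.depth = -4  [terminal]
22. n13.val = 25  [terminal]
23. n2.off = false  [S.pre == true]
24. n2.live = "rznxyzvyny"  [B.cnt ++ S.lim]
25. n14.depth = 1  [terminal]
26. n1.off = false  [h.depth > 1]
27. n1.live = "zrz"  ["z" ++ B₀.cnt]
28. n15.depth = 26  [terminal]
29. n0.pre = false  [B.off == true]
30. n0.lim = "kx"  ["kx"]
31. n0.hot = true  [S.key == 21]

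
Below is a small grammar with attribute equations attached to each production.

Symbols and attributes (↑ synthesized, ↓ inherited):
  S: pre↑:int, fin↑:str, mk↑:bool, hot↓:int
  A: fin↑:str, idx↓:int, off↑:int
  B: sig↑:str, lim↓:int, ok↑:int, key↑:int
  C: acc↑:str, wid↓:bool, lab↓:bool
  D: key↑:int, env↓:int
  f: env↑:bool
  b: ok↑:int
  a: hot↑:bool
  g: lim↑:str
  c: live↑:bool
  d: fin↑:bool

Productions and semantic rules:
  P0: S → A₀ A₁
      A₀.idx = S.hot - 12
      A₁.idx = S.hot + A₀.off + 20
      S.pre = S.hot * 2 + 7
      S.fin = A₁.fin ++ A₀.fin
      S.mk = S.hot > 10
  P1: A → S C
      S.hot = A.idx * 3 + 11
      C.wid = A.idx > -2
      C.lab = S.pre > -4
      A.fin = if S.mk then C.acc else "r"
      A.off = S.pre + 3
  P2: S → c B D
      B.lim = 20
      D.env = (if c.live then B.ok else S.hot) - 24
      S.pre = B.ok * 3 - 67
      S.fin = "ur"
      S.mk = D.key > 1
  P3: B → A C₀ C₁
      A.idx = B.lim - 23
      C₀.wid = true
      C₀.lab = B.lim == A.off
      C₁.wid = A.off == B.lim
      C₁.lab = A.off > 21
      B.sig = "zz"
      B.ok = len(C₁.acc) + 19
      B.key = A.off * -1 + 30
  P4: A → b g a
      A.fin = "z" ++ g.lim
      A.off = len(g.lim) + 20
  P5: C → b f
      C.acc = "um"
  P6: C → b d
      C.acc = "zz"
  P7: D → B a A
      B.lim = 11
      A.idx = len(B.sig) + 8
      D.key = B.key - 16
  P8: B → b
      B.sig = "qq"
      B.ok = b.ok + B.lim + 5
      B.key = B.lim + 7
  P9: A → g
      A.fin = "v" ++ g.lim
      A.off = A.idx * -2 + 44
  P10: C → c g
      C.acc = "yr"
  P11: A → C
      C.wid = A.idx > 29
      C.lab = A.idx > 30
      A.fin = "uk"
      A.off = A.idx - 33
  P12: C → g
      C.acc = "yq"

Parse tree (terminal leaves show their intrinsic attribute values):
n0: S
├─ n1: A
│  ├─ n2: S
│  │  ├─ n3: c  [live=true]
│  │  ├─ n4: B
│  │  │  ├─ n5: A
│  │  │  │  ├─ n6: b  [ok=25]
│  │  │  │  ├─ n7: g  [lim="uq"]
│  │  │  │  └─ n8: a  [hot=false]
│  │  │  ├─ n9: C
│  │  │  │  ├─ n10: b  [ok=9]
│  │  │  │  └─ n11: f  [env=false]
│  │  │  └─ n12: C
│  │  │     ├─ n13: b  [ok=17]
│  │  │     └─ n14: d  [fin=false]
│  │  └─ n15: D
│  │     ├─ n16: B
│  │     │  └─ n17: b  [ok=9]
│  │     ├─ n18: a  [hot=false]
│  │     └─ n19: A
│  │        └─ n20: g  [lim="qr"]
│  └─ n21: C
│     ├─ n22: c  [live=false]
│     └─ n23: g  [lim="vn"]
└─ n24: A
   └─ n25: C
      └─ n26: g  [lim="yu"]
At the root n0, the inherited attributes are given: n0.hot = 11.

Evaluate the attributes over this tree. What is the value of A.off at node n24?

1. n0.hot = 11  [given at root]
2. n1.idx = -1  [S.hot - 12]
3. n2.hot = 8  [A.idx * 3 + 11]
4. n3.live = true  [terminal]
5. n4.lim = 20  [20]
6. n5.idx = -3  [B.lim - 23]
7. n6.ok = 25  [terminal]
8. n7.lim = "uq"  [terminal]
9. n8.hot = false  [terminal]
10. n5.fin = "zuq"  ["z" ++ g.lim]
11. n5.off = 22  [len(g.lim) + 20]
12. n9.wid = true  [true]
13. n9.lab = false  [B.lim == A.off]
14. n10.ok = 9  [terminal]
15. n11.env = false  [terminal]
16. n9.acc = "um"  ["um"]
17. n12.wid = false  [A.off == B.lim]
18. n12.lab = true  [A.off > 21]
19. n13.ok = 17  [terminal]
20. n14.fin = false  [terminal]
21. n12.acc = "zz"  ["zz"]
22. n4.sig = "zz"  ["zz"]
23. n4.ok = 21  [len(C₁.acc) + 19]
24. n4.key = 8  [A.off * -1 + 30]
25. n15.env = -3  [(if c.live then B.ok else S.hot) - 24]
26. n16.lim = 11  [11]
27. n17.ok = 9  [terminal]
28. n16.sig = "qq"  ["qq"]
29. n16.ok = 25  [b.ok + B.lim + 5]
30. n16.key = 18  [B.lim + 7]
31. n18.hot = false  [terminal]
32. n19.idx = 10  [len(B.sig) + 8]
33. n20.lim = "qr"  [terminal]
34. n19.fin = "vqr"  ["v" ++ g.lim]
35. n19.off = 24  [A.idx * -2 + 44]
36. n15.key = 2  [B.key - 16]
37. n2.pre = -4  [B.ok * 3 - 67]
38. n2.fin = "ur"  ["ur"]
39. n2.mk = true  [D.key > 1]
40. n21.wid = true  [A.idx > -2]
41. n21.lab = false  [S.pre > -4]
42. n22.live = false  [terminal]
43. n23.lim = "vn"  [terminal]
44. n21.acc = "yr"  ["yr"]
45. n1.fin = "yr"  [if S.mk then C.acc else "r"]
46. n1.off = -1  [S.pre + 3]
47. n24.idx = 30  [S.hot + A₀.off + 20]
48. n25.wid = true  [A.idx > 29]
49. n25.lab = false  [A.idx > 30]
50. n26.lim = "yu"  [terminal]
51. n25.acc = "yq"  ["yq"]
52. n24.fin = "uk"  ["uk"]
53. n24.off = -3  [A.idx - 33]
54. n0.pre = 29  [S.hot * 2 + 7]
55. n0.fin = "ukyr"  [A₁.fin ++ A₀.fin]
56. n0.mk = true  [S.hot > 10]

-3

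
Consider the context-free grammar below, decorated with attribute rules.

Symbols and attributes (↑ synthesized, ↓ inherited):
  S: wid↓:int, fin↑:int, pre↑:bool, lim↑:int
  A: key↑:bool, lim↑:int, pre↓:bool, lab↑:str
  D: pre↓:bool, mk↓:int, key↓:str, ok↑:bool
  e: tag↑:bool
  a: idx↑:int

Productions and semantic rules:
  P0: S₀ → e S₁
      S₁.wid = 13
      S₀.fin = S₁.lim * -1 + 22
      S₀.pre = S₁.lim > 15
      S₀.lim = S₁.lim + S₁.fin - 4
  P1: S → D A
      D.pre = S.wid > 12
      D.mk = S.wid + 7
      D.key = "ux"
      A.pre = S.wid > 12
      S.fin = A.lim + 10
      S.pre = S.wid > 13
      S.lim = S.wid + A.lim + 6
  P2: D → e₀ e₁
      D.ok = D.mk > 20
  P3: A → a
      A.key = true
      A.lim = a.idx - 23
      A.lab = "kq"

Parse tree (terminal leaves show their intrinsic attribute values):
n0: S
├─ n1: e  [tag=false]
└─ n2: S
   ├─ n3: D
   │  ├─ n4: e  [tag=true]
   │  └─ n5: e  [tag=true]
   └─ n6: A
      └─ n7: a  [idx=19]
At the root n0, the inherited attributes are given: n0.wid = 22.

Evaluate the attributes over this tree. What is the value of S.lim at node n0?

17

1. n0.wid = 22  [given at root]
2. n1.tag = false  [terminal]
3. n2.wid = 13  [13]
4. n3.pre = true  [S.wid > 12]
5. n3.mk = 20  [S.wid + 7]
6. n3.key = "ux"  ["ux"]
7. n4.tag = true  [terminal]
8. n5.tag = true  [terminal]
9. n3.ok = false  [D.mk > 20]
10. n6.pre = true  [S.wid > 12]
11. n7.idx = 19  [terminal]
12. n6.key = true  [true]
13. n6.lim = -4  [a.idx - 23]
14. n6.lab = "kq"  ["kq"]
15. n2.fin = 6  [A.lim + 10]
16. n2.pre = false  [S.wid > 13]
17. n2.lim = 15  [S.wid + A.lim + 6]
18. n0.fin = 7  [S₁.lim * -1 + 22]
19. n0.pre = false  [S₁.lim > 15]
20. n0.lim = 17  [S₁.lim + S₁.fin - 4]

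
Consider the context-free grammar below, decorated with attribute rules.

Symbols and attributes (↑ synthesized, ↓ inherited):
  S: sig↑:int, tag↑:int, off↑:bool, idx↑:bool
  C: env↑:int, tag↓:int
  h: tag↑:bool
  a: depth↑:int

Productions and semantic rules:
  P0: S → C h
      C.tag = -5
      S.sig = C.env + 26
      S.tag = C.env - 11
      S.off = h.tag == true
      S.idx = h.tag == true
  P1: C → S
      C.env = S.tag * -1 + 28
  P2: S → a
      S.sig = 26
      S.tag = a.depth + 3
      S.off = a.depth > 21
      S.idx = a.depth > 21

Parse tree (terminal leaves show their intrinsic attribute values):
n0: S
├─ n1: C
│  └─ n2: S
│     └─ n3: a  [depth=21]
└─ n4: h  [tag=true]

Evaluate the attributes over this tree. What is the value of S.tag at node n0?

1. n1.tag = -5  [-5]
2. n3.depth = 21  [terminal]
3. n2.sig = 26  [26]
4. n2.tag = 24  [a.depth + 3]
5. n2.off = false  [a.depth > 21]
6. n2.idx = false  [a.depth > 21]
7. n1.env = 4  [S.tag * -1 + 28]
8. n4.tag = true  [terminal]
9. n0.sig = 30  [C.env + 26]
10. n0.tag = -7  [C.env - 11]
11. n0.off = true  [h.tag == true]
12. n0.idx = true  [h.tag == true]

-7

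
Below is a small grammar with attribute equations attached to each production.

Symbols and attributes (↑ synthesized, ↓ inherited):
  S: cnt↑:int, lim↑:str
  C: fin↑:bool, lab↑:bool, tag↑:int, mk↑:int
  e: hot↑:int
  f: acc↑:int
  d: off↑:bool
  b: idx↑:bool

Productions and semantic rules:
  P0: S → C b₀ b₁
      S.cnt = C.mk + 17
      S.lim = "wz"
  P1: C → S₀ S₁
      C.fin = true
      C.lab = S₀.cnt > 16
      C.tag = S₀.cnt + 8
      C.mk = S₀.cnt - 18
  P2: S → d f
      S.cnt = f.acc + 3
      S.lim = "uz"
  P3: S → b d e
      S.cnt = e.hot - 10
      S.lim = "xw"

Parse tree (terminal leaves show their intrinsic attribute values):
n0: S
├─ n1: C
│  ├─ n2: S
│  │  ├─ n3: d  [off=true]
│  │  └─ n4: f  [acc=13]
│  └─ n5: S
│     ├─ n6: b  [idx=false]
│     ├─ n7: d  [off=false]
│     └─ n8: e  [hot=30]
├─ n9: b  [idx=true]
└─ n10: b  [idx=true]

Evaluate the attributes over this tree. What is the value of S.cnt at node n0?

1. n3.off = true  [terminal]
2. n4.acc = 13  [terminal]
3. n2.cnt = 16  [f.acc + 3]
4. n2.lim = "uz"  ["uz"]
5. n6.idx = false  [terminal]
6. n7.off = false  [terminal]
7. n8.hot = 30  [terminal]
8. n5.cnt = 20  [e.hot - 10]
9. n5.lim = "xw"  ["xw"]
10. n1.fin = true  [true]
11. n1.lab = false  [S₀.cnt > 16]
12. n1.tag = 24  [S₀.cnt + 8]
13. n1.mk = -2  [S₀.cnt - 18]
14. n9.idx = true  [terminal]
15. n10.idx = true  [terminal]
16. n0.cnt = 15  [C.mk + 17]
17. n0.lim = "wz"  ["wz"]

15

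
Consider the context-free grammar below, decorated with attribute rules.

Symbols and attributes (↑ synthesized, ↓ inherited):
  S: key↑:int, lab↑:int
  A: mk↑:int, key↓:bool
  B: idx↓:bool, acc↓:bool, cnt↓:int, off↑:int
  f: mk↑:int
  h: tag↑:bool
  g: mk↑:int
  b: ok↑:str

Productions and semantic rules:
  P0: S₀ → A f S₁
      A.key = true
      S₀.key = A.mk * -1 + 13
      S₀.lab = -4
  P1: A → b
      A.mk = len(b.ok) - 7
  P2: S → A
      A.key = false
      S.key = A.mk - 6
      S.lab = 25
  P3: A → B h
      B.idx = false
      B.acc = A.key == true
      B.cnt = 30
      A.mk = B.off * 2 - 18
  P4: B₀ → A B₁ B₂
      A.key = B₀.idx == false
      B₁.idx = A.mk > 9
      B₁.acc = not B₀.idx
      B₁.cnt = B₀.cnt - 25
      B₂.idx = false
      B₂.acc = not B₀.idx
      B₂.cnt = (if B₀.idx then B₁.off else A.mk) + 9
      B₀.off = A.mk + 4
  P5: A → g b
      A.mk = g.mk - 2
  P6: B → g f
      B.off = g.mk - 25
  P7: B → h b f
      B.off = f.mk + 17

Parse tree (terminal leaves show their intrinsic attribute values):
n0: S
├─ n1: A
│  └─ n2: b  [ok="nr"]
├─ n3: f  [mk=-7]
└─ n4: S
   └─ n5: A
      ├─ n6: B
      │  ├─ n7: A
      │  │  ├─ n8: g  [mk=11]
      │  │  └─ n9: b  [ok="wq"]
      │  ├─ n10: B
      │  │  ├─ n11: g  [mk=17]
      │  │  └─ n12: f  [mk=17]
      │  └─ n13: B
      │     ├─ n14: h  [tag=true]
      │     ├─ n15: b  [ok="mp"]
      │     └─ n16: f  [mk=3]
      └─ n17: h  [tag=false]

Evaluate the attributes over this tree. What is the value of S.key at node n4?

2

1. n1.key = true  [true]
2. n2.ok = "nr"  [terminal]
3. n1.mk = -5  [len(b.ok) - 7]
4. n3.mk = -7  [terminal]
5. n5.key = false  [false]
6. n6.idx = false  [false]
7. n6.acc = false  [A.key == true]
8. n6.cnt = 30  [30]
9. n7.key = true  [B₀.idx == false]
10. n8.mk = 11  [terminal]
11. n9.ok = "wq"  [terminal]
12. n7.mk = 9  [g.mk - 2]
13. n10.idx = false  [A.mk > 9]
14. n10.acc = true  [not B₀.idx]
15. n10.cnt = 5  [B₀.cnt - 25]
16. n11.mk = 17  [terminal]
17. n12.mk = 17  [terminal]
18. n10.off = -8  [g.mk - 25]
19. n13.idx = false  [false]
20. n13.acc = true  [not B₀.idx]
21. n13.cnt = 18  [(if B₀.idx then B₁.off else A.mk) + 9]
22. n14.tag = true  [terminal]
23. n15.ok = "mp"  [terminal]
24. n16.mk = 3  [terminal]
25. n13.off = 20  [f.mk + 17]
26. n6.off = 13  [A.mk + 4]
27. n17.tag = false  [terminal]
28. n5.mk = 8  [B.off * 2 - 18]
29. n4.key = 2  [A.mk - 6]
30. n4.lab = 25  [25]
31. n0.key = 18  [A.mk * -1 + 13]
32. n0.lab = -4  [-4]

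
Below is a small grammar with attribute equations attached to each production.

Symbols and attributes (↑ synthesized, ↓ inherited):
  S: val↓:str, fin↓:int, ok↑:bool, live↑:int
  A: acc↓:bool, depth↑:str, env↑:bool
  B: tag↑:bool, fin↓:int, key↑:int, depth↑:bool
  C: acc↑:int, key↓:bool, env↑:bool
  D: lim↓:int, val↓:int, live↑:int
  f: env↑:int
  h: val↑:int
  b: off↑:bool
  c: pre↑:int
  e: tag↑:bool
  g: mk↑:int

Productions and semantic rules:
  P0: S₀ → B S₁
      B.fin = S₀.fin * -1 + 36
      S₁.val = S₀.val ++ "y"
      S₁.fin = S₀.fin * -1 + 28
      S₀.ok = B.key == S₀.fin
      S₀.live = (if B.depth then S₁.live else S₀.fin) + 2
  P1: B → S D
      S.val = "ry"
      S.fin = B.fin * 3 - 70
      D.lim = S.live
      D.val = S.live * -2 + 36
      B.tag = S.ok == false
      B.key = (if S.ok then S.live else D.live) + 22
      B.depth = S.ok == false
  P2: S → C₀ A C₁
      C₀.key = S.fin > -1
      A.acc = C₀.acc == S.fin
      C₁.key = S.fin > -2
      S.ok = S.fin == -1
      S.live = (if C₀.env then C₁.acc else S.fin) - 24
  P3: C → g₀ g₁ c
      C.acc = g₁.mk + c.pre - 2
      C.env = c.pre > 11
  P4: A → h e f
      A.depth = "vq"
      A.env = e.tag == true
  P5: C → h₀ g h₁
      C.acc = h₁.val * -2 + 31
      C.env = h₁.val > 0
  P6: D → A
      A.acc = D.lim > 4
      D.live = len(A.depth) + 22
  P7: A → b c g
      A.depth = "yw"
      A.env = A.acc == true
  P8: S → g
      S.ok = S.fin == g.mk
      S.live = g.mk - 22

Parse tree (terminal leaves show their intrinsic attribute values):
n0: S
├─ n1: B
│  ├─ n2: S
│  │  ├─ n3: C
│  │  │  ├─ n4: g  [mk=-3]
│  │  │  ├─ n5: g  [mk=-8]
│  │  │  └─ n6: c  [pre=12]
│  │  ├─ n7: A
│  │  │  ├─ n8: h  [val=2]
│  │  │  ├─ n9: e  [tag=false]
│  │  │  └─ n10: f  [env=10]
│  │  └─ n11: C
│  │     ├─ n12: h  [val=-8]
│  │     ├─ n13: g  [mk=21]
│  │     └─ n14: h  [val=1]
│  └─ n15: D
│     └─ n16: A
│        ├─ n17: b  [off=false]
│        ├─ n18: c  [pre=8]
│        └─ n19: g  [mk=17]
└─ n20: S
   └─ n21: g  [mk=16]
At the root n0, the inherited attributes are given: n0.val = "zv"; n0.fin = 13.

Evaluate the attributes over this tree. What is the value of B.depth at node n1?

false

1. n0.val = "zv"  [given at root]
2. n0.fin = 13  [given at root]
3. n1.fin = 23  [S₀.fin * -1 + 36]
4. n2.val = "ry"  ["ry"]
5. n2.fin = -1  [B.fin * 3 - 70]
6. n3.key = false  [S.fin > -1]
7. n4.mk = -3  [terminal]
8. n5.mk = -8  [terminal]
9. n6.pre = 12  [terminal]
10. n3.acc = 2  [g₁.mk + c.pre - 2]
11. n3.env = true  [c.pre > 11]
12. n7.acc = false  [C₀.acc == S.fin]
13. n8.val = 2  [terminal]
14. n9.tag = false  [terminal]
15. n10.env = 10  [terminal]
16. n7.depth = "vq"  ["vq"]
17. n7.env = false  [e.tag == true]
18. n11.key = true  [S.fin > -2]
19. n12.val = -8  [terminal]
20. n13.mk = 21  [terminal]
21. n14.val = 1  [terminal]
22. n11.acc = 29  [h₁.val * -2 + 31]
23. n11.env = true  [h₁.val > 0]
24. n2.ok = true  [S.fin == -1]
25. n2.live = 5  [(if C₀.env then C₁.acc else S.fin) - 24]
26. n15.lim = 5  [S.live]
27. n15.val = 26  [S.live * -2 + 36]
28. n16.acc = true  [D.lim > 4]
29. n17.off = false  [terminal]
30. n18.pre = 8  [terminal]
31. n19.mk = 17  [terminal]
32. n16.depth = "yw"  ["yw"]
33. n16.env = true  [A.acc == true]
34. n15.live = 24  [len(A.depth) + 22]
35. n1.tag = false  [S.ok == false]
36. n1.key = 27  [(if S.ok then S.live else D.live) + 22]
37. n1.depth = false  [S.ok == false]
38. n20.val = "zvy"  [S₀.val ++ "y"]
39. n20.fin = 15  [S₀.fin * -1 + 28]
40. n21.mk = 16  [terminal]
41. n20.ok = false  [S.fin == g.mk]
42. n20.live = -6  [g.mk - 22]
43. n0.ok = false  [B.key == S₀.fin]
44. n0.live = 15  [(if B.depth then S₁.live else S₀.fin) + 2]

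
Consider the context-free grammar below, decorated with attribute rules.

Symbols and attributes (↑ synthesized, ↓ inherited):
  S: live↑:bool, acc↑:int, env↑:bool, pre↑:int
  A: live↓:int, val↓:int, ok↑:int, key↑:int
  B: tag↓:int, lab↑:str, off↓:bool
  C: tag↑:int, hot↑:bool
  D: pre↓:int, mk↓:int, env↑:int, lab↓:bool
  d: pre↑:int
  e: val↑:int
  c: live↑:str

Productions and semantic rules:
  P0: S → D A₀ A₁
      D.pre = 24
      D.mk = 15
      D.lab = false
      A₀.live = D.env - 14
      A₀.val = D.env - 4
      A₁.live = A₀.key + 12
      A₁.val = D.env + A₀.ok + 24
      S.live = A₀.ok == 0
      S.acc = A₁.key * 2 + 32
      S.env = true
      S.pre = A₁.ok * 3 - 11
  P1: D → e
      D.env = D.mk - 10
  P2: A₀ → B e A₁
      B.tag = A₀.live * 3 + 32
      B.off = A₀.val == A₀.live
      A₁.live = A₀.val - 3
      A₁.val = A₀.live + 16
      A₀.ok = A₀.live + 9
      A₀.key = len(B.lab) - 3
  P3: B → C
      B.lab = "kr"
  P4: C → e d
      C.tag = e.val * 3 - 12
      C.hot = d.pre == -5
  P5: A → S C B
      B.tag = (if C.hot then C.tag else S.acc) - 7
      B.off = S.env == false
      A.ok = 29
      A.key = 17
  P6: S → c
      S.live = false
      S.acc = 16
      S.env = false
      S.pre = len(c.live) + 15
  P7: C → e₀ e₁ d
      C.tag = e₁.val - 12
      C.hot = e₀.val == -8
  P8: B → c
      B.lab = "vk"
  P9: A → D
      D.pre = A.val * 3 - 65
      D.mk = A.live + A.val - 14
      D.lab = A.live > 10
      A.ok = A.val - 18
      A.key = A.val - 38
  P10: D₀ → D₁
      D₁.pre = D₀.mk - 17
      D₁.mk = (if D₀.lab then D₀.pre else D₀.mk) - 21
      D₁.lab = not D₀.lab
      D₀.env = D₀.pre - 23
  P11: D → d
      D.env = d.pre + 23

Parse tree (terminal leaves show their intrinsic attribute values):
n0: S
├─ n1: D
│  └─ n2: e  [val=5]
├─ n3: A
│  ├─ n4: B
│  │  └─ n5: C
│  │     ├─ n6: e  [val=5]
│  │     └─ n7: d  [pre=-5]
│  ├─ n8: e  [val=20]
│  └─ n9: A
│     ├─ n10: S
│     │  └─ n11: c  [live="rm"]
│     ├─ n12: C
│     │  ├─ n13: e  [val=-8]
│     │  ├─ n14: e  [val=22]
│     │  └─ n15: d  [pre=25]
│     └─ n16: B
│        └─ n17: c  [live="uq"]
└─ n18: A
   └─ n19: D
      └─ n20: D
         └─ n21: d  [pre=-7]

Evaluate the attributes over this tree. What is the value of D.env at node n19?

-1

1. n1.pre = 24  [24]
2. n1.mk = 15  [15]
3. n1.lab = false  [false]
4. n2.val = 5  [terminal]
5. n1.env = 5  [D.mk - 10]
6. n3.live = -9  [D.env - 14]
7. n3.val = 1  [D.env - 4]
8. n4.tag = 5  [A₀.live * 3 + 32]
9. n4.off = false  [A₀.val == A₀.live]
10. n6.val = 5  [terminal]
11. n7.pre = -5  [terminal]
12. n5.tag = 3  [e.val * 3 - 12]
13. n5.hot = true  [d.pre == -5]
14. n4.lab = "kr"  ["kr"]
15. n8.val = 20  [terminal]
16. n9.live = -2  [A₀.val - 3]
17. n9.val = 7  [A₀.live + 16]
18. n11.live = "rm"  [terminal]
19. n10.live = false  [false]
20. n10.acc = 16  [16]
21. n10.env = false  [false]
22. n10.pre = 17  [len(c.live) + 15]
23. n13.val = -8  [terminal]
24. n14.val = 22  [terminal]
25. n15.pre = 25  [terminal]
26. n12.tag = 10  [e₁.val - 12]
27. n12.hot = true  [e₀.val == -8]
28. n16.tag = 3  [(if C.hot then C.tag else S.acc) - 7]
29. n16.off = true  [S.env == false]
30. n17.live = "uq"  [terminal]
31. n16.lab = "vk"  ["vk"]
32. n9.ok = 29  [29]
33. n9.key = 17  [17]
34. n3.ok = 0  [A₀.live + 9]
35. n3.key = -1  [len(B.lab) - 3]
36. n18.live = 11  [A₀.key + 12]
37. n18.val = 29  [D.env + A₀.ok + 24]
38. n19.pre = 22  [A.val * 3 - 65]
39. n19.mk = 26  [A.live + A.val - 14]
40. n19.lab = true  [A.live > 10]
41. n20.pre = 9  [D₀.mk - 17]
42. n20.mk = 1  [(if D₀.lab then D₀.pre else D₀.mk) - 21]
43. n20.lab = false  [not D₀.lab]
44. n21.pre = -7  [terminal]
45. n20.env = 16  [d.pre + 23]
46. n19.env = -1  [D₀.pre - 23]
47. n18.ok = 11  [A.val - 18]
48. n18.key = -9  [A.val - 38]
49. n0.live = true  [A₀.ok == 0]
50. n0.acc = 14  [A₁.key * 2 + 32]
51. n0.env = true  [true]
52. n0.pre = 22  [A₁.ok * 3 - 11]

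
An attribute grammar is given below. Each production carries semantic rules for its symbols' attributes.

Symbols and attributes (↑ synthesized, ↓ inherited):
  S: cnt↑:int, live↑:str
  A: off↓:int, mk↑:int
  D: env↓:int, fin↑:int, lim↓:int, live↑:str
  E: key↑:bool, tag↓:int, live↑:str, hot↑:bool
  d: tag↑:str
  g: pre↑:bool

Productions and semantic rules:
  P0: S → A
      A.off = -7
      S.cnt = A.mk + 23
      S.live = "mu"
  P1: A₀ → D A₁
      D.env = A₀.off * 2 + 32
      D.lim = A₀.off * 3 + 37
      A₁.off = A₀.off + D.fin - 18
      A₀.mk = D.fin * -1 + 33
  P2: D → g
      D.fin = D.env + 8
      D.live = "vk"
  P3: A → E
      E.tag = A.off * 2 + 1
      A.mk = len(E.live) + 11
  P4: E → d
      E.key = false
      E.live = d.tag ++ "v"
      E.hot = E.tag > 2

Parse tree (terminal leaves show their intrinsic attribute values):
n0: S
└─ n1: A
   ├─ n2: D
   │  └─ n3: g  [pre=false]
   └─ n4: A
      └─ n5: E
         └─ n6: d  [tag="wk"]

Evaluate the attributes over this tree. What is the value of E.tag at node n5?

1. n1.off = -7  [-7]
2. n2.env = 18  [A₀.off * 2 + 32]
3. n2.lim = 16  [A₀.off * 3 + 37]
4. n3.pre = false  [terminal]
5. n2.fin = 26  [D.env + 8]
6. n2.live = "vk"  ["vk"]
7. n4.off = 1  [A₀.off + D.fin - 18]
8. n5.tag = 3  [A.off * 2 + 1]
9. n6.tag = "wk"  [terminal]
10. n5.key = false  [false]
11. n5.live = "wkv"  [d.tag ++ "v"]
12. n5.hot = true  [E.tag > 2]
13. n4.mk = 14  [len(E.live) + 11]
14. n1.mk = 7  [D.fin * -1 + 33]
15. n0.cnt = 30  [A.mk + 23]
16. n0.live = "mu"  ["mu"]

3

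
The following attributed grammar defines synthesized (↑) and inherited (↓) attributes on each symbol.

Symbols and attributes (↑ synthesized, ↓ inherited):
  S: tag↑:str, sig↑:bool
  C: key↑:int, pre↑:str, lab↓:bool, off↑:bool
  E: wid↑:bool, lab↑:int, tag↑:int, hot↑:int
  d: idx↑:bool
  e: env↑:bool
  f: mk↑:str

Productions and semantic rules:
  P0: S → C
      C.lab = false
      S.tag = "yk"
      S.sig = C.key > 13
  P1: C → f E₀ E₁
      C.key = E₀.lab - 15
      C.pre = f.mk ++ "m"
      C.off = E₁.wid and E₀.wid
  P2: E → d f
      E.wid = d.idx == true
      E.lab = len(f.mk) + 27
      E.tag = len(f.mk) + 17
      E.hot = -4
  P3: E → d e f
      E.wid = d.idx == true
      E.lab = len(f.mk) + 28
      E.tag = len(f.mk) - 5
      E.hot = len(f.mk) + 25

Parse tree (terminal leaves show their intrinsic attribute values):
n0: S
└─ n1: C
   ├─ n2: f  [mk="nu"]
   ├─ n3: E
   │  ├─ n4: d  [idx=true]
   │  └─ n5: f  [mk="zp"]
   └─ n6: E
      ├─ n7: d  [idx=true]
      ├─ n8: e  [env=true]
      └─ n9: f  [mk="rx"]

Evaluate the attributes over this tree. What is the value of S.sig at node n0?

1. n1.lab = false  [false]
2. n2.mk = "nu"  [terminal]
3. n4.idx = true  [terminal]
4. n5.mk = "zp"  [terminal]
5. n3.wid = true  [d.idx == true]
6. n3.lab = 29  [len(f.mk) + 27]
7. n3.tag = 19  [len(f.mk) + 17]
8. n3.hot = -4  [-4]
9. n7.idx = true  [terminal]
10. n8.env = true  [terminal]
11. n9.mk = "rx"  [terminal]
12. n6.wid = true  [d.idx == true]
13. n6.lab = 30  [len(f.mk) + 28]
14. n6.tag = -3  [len(f.mk) - 5]
15. n6.hot = 27  [len(f.mk) + 25]
16. n1.key = 14  [E₀.lab - 15]
17. n1.pre = "num"  [f.mk ++ "m"]
18. n1.off = true  [E₁.wid and E₀.wid]
19. n0.tag = "yk"  ["yk"]
20. n0.sig = true  [C.key > 13]

true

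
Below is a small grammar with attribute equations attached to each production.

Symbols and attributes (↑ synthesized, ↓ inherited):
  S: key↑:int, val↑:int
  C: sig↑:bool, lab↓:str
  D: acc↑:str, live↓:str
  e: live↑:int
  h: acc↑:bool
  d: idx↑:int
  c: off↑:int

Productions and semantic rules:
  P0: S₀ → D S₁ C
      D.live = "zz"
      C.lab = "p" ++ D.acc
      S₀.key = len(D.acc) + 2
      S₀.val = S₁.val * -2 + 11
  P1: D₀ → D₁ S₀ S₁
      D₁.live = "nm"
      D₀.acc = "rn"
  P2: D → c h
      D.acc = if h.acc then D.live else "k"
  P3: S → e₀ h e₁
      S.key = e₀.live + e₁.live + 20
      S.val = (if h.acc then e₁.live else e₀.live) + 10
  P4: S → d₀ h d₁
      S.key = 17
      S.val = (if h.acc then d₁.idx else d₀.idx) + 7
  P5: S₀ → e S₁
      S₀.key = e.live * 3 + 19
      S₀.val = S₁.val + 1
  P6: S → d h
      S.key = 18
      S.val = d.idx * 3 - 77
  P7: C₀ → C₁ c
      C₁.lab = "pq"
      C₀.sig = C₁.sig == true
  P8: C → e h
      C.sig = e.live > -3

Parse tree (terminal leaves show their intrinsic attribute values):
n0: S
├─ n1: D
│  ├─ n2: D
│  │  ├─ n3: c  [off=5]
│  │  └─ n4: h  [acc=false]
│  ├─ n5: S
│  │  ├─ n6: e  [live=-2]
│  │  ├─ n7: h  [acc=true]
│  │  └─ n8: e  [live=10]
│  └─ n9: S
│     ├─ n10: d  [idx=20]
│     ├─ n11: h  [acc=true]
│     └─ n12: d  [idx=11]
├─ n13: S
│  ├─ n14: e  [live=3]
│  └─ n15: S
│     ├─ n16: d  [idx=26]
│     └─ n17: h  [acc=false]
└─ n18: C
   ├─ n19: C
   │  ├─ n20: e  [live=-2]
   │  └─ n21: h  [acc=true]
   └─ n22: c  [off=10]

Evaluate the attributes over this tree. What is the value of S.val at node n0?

7

1. n1.live = "zz"  ["zz"]
2. n2.live = "nm"  ["nm"]
3. n3.off = 5  [terminal]
4. n4.acc = false  [terminal]
5. n2.acc = "k"  [if h.acc then D.live else "k"]
6. n6.live = -2  [terminal]
7. n7.acc = true  [terminal]
8. n8.live = 10  [terminal]
9. n5.key = 28  [e₀.live + e₁.live + 20]
10. n5.val = 20  [(if h.acc then e₁.live else e₀.live) + 10]
11. n10.idx = 20  [terminal]
12. n11.acc = true  [terminal]
13. n12.idx = 11  [terminal]
14. n9.key = 17  [17]
15. n9.val = 18  [(if h.acc then d₁.idx else d₀.idx) + 7]
16. n1.acc = "rn"  ["rn"]
17. n14.live = 3  [terminal]
18. n16.idx = 26  [terminal]
19. n17.acc = false  [terminal]
20. n15.key = 18  [18]
21. n15.val = 1  [d.idx * 3 - 77]
22. n13.key = 28  [e.live * 3 + 19]
23. n13.val = 2  [S₁.val + 1]
24. n18.lab = "prn"  ["p" ++ D.acc]
25. n19.lab = "pq"  ["pq"]
26. n20.live = -2  [terminal]
27. n21.acc = true  [terminal]
28. n19.sig = true  [e.live > -3]
29. n22.off = 10  [terminal]
30. n18.sig = true  [C₁.sig == true]
31. n0.key = 4  [len(D.acc) + 2]
32. n0.val = 7  [S₁.val * -2 + 11]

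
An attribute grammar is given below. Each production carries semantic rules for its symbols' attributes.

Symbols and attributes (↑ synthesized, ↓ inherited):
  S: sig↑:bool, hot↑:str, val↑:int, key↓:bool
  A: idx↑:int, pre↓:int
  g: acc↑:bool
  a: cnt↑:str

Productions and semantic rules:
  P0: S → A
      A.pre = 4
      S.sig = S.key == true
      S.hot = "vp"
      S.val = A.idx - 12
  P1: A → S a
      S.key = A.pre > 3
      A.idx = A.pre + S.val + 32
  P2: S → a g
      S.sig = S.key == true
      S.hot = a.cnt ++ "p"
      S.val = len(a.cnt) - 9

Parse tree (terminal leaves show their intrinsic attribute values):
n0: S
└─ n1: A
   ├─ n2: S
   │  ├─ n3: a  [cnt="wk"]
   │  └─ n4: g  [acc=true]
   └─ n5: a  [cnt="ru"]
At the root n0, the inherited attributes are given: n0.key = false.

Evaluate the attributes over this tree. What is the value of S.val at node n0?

1. n0.key = false  [given at root]
2. n1.pre = 4  [4]
3. n2.key = true  [A.pre > 3]
4. n3.cnt = "wk"  [terminal]
5. n4.acc = true  [terminal]
6. n2.sig = true  [S.key == true]
7. n2.hot = "wkp"  [a.cnt ++ "p"]
8. n2.val = -7  [len(a.cnt) - 9]
9. n5.cnt = "ru"  [terminal]
10. n1.idx = 29  [A.pre + S.val + 32]
11. n0.sig = false  [S.key == true]
12. n0.hot = "vp"  ["vp"]
13. n0.val = 17  [A.idx - 12]

17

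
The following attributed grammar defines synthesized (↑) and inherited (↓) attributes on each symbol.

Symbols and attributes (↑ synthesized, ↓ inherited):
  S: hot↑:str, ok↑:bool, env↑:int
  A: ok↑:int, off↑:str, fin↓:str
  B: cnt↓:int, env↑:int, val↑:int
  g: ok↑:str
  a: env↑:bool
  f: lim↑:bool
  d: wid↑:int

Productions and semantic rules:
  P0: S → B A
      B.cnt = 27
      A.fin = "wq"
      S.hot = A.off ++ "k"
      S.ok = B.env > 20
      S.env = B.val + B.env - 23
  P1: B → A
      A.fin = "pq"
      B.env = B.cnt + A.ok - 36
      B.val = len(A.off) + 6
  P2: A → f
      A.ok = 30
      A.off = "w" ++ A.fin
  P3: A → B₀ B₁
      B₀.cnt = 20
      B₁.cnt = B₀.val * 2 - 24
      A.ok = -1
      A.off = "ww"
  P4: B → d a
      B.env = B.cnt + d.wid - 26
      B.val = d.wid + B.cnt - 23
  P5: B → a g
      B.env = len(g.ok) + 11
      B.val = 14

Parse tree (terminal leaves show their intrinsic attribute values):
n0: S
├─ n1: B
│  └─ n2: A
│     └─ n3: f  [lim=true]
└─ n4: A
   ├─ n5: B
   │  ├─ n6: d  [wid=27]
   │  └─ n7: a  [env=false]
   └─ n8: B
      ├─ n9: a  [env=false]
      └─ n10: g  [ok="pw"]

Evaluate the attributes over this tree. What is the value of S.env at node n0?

1. n1.cnt = 27  [27]
2. n2.fin = "pq"  ["pq"]
3. n3.lim = true  [terminal]
4. n2.ok = 30  [30]
5. n2.off = "wpq"  ["w" ++ A.fin]
6. n1.env = 21  [B.cnt + A.ok - 36]
7. n1.val = 9  [len(A.off) + 6]
8. n4.fin = "wq"  ["wq"]
9. n5.cnt = 20  [20]
10. n6.wid = 27  [terminal]
11. n7.env = false  [terminal]
12. n5.env = 21  [B.cnt + d.wid - 26]
13. n5.val = 24  [d.wid + B.cnt - 23]
14. n8.cnt = 24  [B₀.val * 2 - 24]
15. n9.env = false  [terminal]
16. n10.ok = "pw"  [terminal]
17. n8.env = 13  [len(g.ok) + 11]
18. n8.val = 14  [14]
19. n4.ok = -1  [-1]
20. n4.off = "ww"  ["ww"]
21. n0.hot = "wwk"  [A.off ++ "k"]
22. n0.ok = true  [B.env > 20]
23. n0.env = 7  [B.val + B.env - 23]

7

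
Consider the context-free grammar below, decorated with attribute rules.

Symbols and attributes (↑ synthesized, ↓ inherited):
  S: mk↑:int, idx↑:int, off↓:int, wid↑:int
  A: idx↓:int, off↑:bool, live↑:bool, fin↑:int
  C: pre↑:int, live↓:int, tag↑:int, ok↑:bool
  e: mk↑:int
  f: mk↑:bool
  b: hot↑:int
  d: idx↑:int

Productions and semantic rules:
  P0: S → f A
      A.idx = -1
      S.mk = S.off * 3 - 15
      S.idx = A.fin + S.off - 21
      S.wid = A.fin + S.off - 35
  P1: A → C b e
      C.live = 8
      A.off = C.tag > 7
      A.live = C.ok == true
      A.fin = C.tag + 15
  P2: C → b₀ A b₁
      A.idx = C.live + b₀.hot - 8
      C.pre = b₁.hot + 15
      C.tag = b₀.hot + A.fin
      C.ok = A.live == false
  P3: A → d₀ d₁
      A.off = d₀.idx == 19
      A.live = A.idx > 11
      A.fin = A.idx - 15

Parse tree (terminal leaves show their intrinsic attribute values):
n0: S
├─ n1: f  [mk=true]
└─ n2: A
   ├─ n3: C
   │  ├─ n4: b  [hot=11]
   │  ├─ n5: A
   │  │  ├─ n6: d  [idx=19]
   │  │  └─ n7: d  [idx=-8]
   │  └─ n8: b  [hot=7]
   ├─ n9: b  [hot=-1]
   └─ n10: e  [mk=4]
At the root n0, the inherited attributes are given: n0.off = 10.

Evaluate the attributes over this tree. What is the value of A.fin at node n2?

22

1. n0.off = 10  [given at root]
2. n1.mk = true  [terminal]
3. n2.idx = -1  [-1]
4. n3.live = 8  [8]
5. n4.hot = 11  [terminal]
6. n5.idx = 11  [C.live + b₀.hot - 8]
7. n6.idx = 19  [terminal]
8. n7.idx = -8  [terminal]
9. n5.off = true  [d₀.idx == 19]
10. n5.live = false  [A.idx > 11]
11. n5.fin = -4  [A.idx - 15]
12. n8.hot = 7  [terminal]
13. n3.pre = 22  [b₁.hot + 15]
14. n3.tag = 7  [b₀.hot + A.fin]
15. n3.ok = true  [A.live == false]
16. n9.hot = -1  [terminal]
17. n10.mk = 4  [terminal]
18. n2.off = false  [C.tag > 7]
19. n2.live = true  [C.ok == true]
20. n2.fin = 22  [C.tag + 15]
21. n0.mk = 15  [S.off * 3 - 15]
22. n0.idx = 11  [A.fin + S.off - 21]
23. n0.wid = -3  [A.fin + S.off - 35]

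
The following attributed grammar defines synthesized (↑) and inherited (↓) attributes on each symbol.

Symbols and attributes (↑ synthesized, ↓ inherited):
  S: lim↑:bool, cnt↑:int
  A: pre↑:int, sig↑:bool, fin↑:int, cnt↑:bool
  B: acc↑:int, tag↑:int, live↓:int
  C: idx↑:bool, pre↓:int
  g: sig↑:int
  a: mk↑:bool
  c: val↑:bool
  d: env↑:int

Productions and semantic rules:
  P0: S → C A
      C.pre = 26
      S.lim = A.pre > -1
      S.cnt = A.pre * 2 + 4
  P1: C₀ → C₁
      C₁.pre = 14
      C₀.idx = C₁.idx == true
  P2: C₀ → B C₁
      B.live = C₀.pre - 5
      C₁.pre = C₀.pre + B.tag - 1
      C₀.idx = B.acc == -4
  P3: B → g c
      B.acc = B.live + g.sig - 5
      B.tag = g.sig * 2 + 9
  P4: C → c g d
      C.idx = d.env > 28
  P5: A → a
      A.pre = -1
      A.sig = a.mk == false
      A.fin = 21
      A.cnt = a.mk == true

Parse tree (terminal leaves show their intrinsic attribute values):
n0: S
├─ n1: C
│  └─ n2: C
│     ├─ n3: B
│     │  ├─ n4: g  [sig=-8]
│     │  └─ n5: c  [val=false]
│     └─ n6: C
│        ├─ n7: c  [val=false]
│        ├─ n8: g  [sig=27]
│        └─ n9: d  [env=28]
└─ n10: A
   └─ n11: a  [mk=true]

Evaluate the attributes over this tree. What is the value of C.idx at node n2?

true

1. n1.pre = 26  [26]
2. n2.pre = 14  [14]
3. n3.live = 9  [C₀.pre - 5]
4. n4.sig = -8  [terminal]
5. n5.val = false  [terminal]
6. n3.acc = -4  [B.live + g.sig - 5]
7. n3.tag = -7  [g.sig * 2 + 9]
8. n6.pre = 6  [C₀.pre + B.tag - 1]
9. n7.val = false  [terminal]
10. n8.sig = 27  [terminal]
11. n9.env = 28  [terminal]
12. n6.idx = false  [d.env > 28]
13. n2.idx = true  [B.acc == -4]
14. n1.idx = true  [C₁.idx == true]
15. n11.mk = true  [terminal]
16. n10.pre = -1  [-1]
17. n10.sig = false  [a.mk == false]
18. n10.fin = 21  [21]
19. n10.cnt = true  [a.mk == true]
20. n0.lim = false  [A.pre > -1]
21. n0.cnt = 2  [A.pre * 2 + 4]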